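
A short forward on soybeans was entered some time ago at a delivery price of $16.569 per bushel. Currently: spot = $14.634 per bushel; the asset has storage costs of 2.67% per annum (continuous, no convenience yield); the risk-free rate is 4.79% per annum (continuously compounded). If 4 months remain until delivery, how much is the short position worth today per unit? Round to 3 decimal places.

$1.542 per bushel

Current fair forward for the remaining 4 months: F = S·e^((r + u)·T), (r + u) = 0.0479 + 0.0267 = 0.0746
F = 14.634 · e^(0.0746 × 4/12) = 14.634 × 1.025178 = 15.0025
Value of long forward = (F − K)·e^(−rT) = (15.0025 − 16.569) · e^(−0.0479·4/12)
= -1.5665 × 0.984160 = -1.542
Short position value = −(long value) = $1.542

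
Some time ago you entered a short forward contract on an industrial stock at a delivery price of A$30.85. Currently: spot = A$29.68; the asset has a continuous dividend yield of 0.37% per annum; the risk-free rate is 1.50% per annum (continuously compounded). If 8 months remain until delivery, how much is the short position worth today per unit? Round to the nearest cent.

A$0.94

Current fair forward for the remaining 8 months: F = S·e^((r − q)·T), (r − q) = 0.0150 − 0.0037 = 0.0113
F = 29.68 · e^(0.0113 × 8/12) = 29.68 × 1.007562 = 29.9044
Value of long forward = (F − K)·e^(−rT) = (29.9044 − 30.85) · e^(−0.0150·8/12)
= -0.9456 × 0.990050 = -0.94
Short position value = −(long value) = A$0.94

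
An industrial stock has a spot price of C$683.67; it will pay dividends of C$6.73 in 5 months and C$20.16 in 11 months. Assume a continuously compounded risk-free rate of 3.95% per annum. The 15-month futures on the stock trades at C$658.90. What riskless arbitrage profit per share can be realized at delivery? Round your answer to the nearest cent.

PV(dividends) I = 6.73·e^(−0.0395·5/12) + 20.16·e^(−0.0395·11/12) = 26.0632
Fair futures F* = (S − I)·e^(rT) = (683.67 − 26.0632)·e^0.049375 = 657.6068 × 1.050614 = 690.8909
Market C$658.90 < fair 690.8909: forward underpriced → reverse cash-and-carry (short the stock, invest proceeds at r, pay the dividends, go long the forward).
Profit at T = |F_mkt − F*| = |658.90 − 690.8909| = C$31.99 per share

C$31.99 per share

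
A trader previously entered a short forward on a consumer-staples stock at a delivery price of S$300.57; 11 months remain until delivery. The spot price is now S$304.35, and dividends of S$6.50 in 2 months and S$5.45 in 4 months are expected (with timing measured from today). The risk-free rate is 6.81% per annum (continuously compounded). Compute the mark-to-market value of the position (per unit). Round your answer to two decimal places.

-S$10.22

PV(remaining dividends) I = 6.50·e^(−0.0681·2/12) + 5.45·e^(−0.0681·4/12) = 11.7543
Current forward F = (S − I)·e^(rT) = (304.35 − 11.7543)·e^(0.0681·11/12) = 292.5957 × 1.064415 = 311.4433
Value (long) = (F − K)·e^(−rT) = (311.4433 − 300.57) × 0.939484 = 10.2153
Short position value = −(long value) = -S$10.22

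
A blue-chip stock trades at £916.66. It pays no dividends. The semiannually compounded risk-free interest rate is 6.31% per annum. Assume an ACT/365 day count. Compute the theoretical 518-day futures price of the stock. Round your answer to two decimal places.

£1,001.15

F = S · (1+r/2)^(2T)
= 916.66 × 1.092170
F = £1,001.15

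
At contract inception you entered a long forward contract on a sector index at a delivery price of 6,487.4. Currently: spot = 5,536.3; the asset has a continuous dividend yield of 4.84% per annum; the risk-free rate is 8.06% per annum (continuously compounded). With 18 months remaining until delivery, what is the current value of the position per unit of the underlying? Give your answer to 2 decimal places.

-600.02

Current fair forward for the remaining 18 months: F = S·e^((r − q)·T), (r − q) = 0.0806 − 0.0484 = 0.0322
F = 5536.3 · e^(0.0322 × 18/12) = 5536.3 × 1.04948545 = 5810.2663
Value of long forward = (F − K)·e^(−rT) = (5810.2663 − 6487.4) · e^(−0.0806·18/12)
= -677.1337 × 0.88612257 = -600.02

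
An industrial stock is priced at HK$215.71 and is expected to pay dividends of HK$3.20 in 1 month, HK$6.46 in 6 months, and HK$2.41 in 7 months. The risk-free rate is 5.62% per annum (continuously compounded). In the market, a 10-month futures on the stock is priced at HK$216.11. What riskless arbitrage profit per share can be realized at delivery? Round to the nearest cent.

HK$2.42 per share

PV(dividends) I = 3.20·e^(−0.0562·1/12) + 6.46·e^(−0.0562·6/12) + 2.41·e^(−0.0562·7/12) = 11.7983
Fair futures F* = (S − I)·e^(rT) = (215.71 − 11.7983)·e^0.046833 = 203.9117 × 1.047947 = 213.6887
Market HK$216.11 > fair 213.6887: forward overpriced → cash-and-carry (borrow at r, buy the stock and collect the dividends, short the forward).
Profit at T = |F_mkt − F*| = |216.11 − 213.6887| = HK$2.42 per share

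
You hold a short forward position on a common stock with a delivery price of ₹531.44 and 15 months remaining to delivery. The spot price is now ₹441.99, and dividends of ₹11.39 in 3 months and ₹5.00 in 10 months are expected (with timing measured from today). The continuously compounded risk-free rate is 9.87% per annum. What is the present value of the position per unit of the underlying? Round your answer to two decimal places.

₹43.48

PV(remaining dividends) I = 11.39·e^(−0.0987·3/12) + 5.00·e^(−0.0987·10/12) = 15.7176
Current forward F = (S − I)·e^(rT) = (441.99 − 15.7176)·e^(0.0987·15/12) = 426.2724 × 1.131309 = 482.2458
Value (long) = (F − K)·e^(−rT) = (482.2458 − 531.44) × 0.883932 = -43.4843
Short position value = −(long value) = ₹43.48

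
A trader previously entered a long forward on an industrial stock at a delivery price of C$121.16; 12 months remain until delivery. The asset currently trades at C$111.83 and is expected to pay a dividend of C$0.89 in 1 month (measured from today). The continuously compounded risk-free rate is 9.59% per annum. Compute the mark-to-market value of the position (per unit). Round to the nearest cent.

C$0.87

PV(remaining dividends) I = 0.89·e^(−0.0959·1/12) = 0.8829
Current forward F = (S − I)·e^(rT) = (111.83 − 0.8829)·e^(0.0959·12/12) = 110.9471 × 1.100649 = 122.1138
Value (long) = (F − K)·e^(−rT) = (122.1138 − 121.16) × 0.908555 = 0.8666
Value = C$0.87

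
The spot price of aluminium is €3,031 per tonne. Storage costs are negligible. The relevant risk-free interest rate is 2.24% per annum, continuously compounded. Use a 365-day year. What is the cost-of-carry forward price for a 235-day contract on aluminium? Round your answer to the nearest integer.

F = S·e^(rT) = 3031 · e^(0.0224 × 235/365) = 3031 · e^0.014422
= 3031 × 1.014526 = €3,075 per tonne

€3,075 per tonne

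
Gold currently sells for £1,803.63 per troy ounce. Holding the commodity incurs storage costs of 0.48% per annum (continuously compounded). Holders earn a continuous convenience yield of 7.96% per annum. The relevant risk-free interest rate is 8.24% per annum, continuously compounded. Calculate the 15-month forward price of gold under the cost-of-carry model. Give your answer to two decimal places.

£1,820.85 per troy ounce

Net carry = r + u − y = 0.0824 + 0.0048 − 0.0796 = 0.0076
F = S·e^((r+u−y)T) = 1803.63 · e^(0.0076 × 15/12) = 1803.63 · e^0.00950000
= 1803.63 × 1.00954527 = £1,820.85 per troy ounce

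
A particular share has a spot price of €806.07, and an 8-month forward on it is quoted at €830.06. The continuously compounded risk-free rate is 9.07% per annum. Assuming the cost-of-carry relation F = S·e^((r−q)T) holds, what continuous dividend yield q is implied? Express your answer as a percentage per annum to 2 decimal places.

4.67%

From F = S·e^((r−q)T): (r − q) = ln(F/S)/T
ln(830.06/806.07) = ln(1.029762) = 0.029328
(r − q) = 0.029328 / (8/12) = 0.043992
q = r − ln(F/S)/T = 0.0907 − 0.043992 = 0.046708
q = 4.67%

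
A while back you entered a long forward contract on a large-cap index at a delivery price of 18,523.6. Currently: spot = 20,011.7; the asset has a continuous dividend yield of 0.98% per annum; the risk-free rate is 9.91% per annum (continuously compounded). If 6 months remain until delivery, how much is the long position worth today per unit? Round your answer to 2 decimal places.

2285.76

Current fair forward for the remaining 6 months: F = S·e^((r − q)·T), (r − q) = 0.0991 − 0.0098 = 0.0893
F = 20011.7 · e^(0.0893 × 6/12) = 20011.7 × 1.04566181 = 20925.4704
Value of long forward = (F − K)·e^(−rT) = (20925.4704 − 18523.6) · e^(−0.0991·6/12)
= 2401.8704 × 0.95165757 = 2285.76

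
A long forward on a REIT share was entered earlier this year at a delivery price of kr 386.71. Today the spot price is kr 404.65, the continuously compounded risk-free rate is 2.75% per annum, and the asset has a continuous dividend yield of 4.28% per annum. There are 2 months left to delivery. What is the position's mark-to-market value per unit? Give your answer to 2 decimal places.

Current fair forward for the remaining 2 months: F = S·e^((r − q)·T), (r − q) = 0.0275 − 0.0428 = -0.0153
F = 404.65 · e^(-0.0153 × 2/12) = 404.65 × 0.997453 = 403.6194
Value of long forward = (F − K)·e^(−rT) = (403.6194 − 386.71) · e^(−0.0275·2/12)
= 16.9094 × 0.995427 = 16.83

kr 16.83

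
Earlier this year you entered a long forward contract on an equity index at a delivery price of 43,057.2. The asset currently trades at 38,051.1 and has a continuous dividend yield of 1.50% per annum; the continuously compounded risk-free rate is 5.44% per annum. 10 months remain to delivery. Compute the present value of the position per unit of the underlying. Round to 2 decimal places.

-3570.43

Current fair forward for the remaining 10 months: F = S·e^((r − q)·T), (r − q) = 0.0544 − 0.0150 = 0.0394
F = 38051.1 · e^(0.0394 × 10/12) = 38051.1 × 1.03337830 = 39321.1810
Value of long forward = (F − K)·e^(−rT) = (39321.1810 − 43057.2) · e^(−0.0544·10/12)
= -3736.0190 × 0.95567887 = -3570.43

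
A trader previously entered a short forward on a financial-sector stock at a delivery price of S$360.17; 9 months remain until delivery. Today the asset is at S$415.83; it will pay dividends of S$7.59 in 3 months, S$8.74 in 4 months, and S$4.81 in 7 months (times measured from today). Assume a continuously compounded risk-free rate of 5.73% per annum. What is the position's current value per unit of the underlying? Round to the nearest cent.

-S$50.10

PV(remaining dividends) I = 7.59·e^(−0.0573·3/12) + 8.74·e^(−0.0573·4/12) + 4.81·e^(−0.0573·7/12) = 20.7086
Current forward F = (S − I)·e^(rT) = (415.83 − 20.7086)·e^(0.0573·9/12) = 395.1214 × 1.043912 = 412.4720
Value (long) = (F − K)·e^(−rT) = (412.4720 − 360.17) × 0.957935 = 50.1019
Short position value = −(long value) = -S$50.10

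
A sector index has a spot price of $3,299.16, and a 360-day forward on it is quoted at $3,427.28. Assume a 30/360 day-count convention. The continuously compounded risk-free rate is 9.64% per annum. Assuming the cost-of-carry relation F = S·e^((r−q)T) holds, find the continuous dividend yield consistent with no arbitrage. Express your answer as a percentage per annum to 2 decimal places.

From F = S·e^((r−q)T): (r − q) = ln(F/S)/T
ln(3427.28/3299.16) = ln(1.038834) = 0.038099
(r − q) = 0.038099 / (360/360) = 0.038099
q = r − ln(F/S)/T = 0.0964 − 0.038099 = 0.058301
q = 5.83%

5.83%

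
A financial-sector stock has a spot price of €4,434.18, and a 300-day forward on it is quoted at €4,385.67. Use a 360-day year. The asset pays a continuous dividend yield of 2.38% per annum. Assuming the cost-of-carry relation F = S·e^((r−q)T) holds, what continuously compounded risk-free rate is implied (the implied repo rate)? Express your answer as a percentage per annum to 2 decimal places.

1.06%

From F = S·e^((r−q)T): (r − q) = ln(F/S)/T
ln(4385.67/4434.18) = ln(0.989060) = -0.011000
(r − q) = -0.011000 / (300/360) = -0.013200
r = ln(F/S)/T + q = -0.013200 + 0.0238 = 0.010600
r = 1.06%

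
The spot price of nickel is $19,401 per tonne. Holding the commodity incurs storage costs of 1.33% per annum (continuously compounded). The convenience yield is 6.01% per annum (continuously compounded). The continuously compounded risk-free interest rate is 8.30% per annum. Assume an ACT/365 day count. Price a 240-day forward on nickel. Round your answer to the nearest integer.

$19,868 per tonne

Net carry = r + u − y = 0.0830 + 0.0133 − 0.0601 = 0.0362
F = S·e^((r+u−y)T) = 19401 · e^(0.0362 × 240/365) = 19401 · e^0.023803
= 19401 × 1.024089 = $19,868 per tonne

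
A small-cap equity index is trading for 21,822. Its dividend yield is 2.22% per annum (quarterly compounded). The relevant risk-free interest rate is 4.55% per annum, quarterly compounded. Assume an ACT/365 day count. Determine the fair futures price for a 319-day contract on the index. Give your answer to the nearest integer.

F = S · (1+r/4)^(4T) / (1+q/4)^(4T)
= 21822 × 1.040333 / 1.019537 = 21822 × 1.020397
F = 22,267

22,267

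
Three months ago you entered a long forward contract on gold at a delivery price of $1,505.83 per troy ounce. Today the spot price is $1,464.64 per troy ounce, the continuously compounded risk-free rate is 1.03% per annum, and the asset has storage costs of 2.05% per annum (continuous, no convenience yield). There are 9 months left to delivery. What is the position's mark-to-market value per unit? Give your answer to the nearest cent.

Current fair forward for the remaining 9 months: F = S·e^((r + u)·T), (r + u) = 0.0103 + 0.0205 = 0.0308
F = 1464.64 · e^(0.0308 × 9/12) = 1464.64 × 1.02336887 = 1498.8670
Value of long forward = (F − K)·e^(−rT) = (1498.8670 − 1505.83) · e^(−0.0103·9/12)
= -6.9630 × 0.99230476 = -6.91

-$6.91 per troy ounce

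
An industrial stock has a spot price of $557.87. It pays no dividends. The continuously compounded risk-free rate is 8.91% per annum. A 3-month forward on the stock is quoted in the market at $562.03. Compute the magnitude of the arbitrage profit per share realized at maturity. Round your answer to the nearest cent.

$8.41 per share

Fair forward: F* = S·e^(carry·T), with carry = r = 0.0891
F* = 557.87 · e^(0.0891 × 3/12) = 557.87 · e^0.022275 = 557.87 × 1.022525 = $570.4360
Market $562.03 < fair $570.4360: forward underpriced → reverse cash-and-carry (short spot, go long the forward).
At maturity, profit = |F_mkt − F*| = |562.03 − 570.4360| = $8.41 per share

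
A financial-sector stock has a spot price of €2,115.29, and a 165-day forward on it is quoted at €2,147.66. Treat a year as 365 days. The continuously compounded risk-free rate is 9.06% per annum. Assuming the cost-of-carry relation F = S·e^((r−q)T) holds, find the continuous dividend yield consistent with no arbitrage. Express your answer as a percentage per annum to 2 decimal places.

5.70%

From F = S·e^((r−q)T): (r − q) = ln(F/S)/T
ln(2147.66/2115.29) = ln(1.015303) = 0.015187
(r − q) = 0.015187 / (165/365) = 0.033595
q = r − ln(F/S)/T = 0.0906 − 0.033595 = 0.057005
q = 5.70%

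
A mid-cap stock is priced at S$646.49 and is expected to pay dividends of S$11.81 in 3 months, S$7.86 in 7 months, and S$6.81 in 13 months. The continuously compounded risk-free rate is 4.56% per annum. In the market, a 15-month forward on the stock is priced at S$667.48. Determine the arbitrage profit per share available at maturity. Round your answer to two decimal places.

S$10.40 per share

PV(dividends) I = 11.81·e^(−0.0456·3/12) + 7.86·e^(−0.0456·7/12) + 6.81·e^(−0.0456·13/12) = 25.8116
Fair forward F* = (S − I)·e^(rT) = (646.49 − 25.8116)·e^0.057000 = 620.6784 × 1.058656 = 657.0849
Market S$667.48 > fair 657.0849: forward overpriced → cash-and-carry (borrow at r, buy the stock and collect the dividends, short the forward).
Profit at T = |F_mkt − F*| = |667.48 − 657.0849| = S$10.40 per share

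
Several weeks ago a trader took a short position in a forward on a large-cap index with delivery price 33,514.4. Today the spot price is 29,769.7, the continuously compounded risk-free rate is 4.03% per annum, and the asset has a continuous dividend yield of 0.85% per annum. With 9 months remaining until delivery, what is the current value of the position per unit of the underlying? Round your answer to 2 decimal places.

2936.06

Current fair forward for the remaining 9 months: F = S·e^((r − q)·T), (r − q) = 0.0403 − 0.0085 = 0.0318
F = 29769.7 · e^(0.0318 × 9/12) = 29769.7 × 1.02413669 = 30488.2420
Value of long forward = (F − K)·e^(−rT) = (30488.2420 − 33514.4) · e^(−0.0403·9/12)
= -3026.1580 × 0.97022721 = -2936.06
Short position value = −(long value) = 2936.06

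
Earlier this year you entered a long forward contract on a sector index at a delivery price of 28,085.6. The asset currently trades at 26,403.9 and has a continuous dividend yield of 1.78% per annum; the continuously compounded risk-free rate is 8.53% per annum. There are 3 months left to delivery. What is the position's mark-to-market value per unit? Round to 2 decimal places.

-1206.35

Current fair forward for the remaining 3 months: F = S·e^((r − q)·T), (r − q) = 0.0853 − 0.0178 = 0.0675
F = 26403.9 · e^(0.0675 × 3/12) = 26403.9 × 1.01701819 = 26853.2466
Value of long forward = (F − K)·e^(−rT) = (26853.2466 − 28085.6) · e^(−0.0853·3/12)
= -1232.3534 × 0.97890077 = -1206.35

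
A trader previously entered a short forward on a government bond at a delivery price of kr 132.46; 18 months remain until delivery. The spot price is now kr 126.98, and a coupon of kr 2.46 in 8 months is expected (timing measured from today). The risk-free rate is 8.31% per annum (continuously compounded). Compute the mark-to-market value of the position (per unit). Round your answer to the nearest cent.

PV(remaining coupons) I = 2.46·e^(−0.0831·8/12) = 2.3274
Current forward F = (S − I)·e^(rT) = (126.98 − 2.3274)·e^(0.0831·18/12) = 124.6526 × 1.132752 = 141.2005
Value (long) = (F − K)·e^(−rT) = (141.2005 − 132.46) × 0.882806 = 7.7162
Short position value = −(long value) = -kr 7.72

-kr 7.72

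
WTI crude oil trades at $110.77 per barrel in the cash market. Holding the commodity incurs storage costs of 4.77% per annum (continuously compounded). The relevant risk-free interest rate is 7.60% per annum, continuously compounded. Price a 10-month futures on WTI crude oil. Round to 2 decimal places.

Net carry = r + u − y = 0.0760 + 0.0477 − 0.0000 = 0.1237
F = S·e^((r+u−y)T) = 110.77 · e^(0.1237 × 10/12) = 110.77 · e^0.103083
= 110.77 × 1.108583 = $122.80 per barrel

$122.80 per barrel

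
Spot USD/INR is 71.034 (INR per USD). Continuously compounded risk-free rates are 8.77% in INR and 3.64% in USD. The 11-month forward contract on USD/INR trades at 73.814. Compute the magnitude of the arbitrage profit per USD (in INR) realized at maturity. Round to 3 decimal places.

0.640 per USD (in INR)

Fair forward: F* = S·e^(carry·T), with carry = (r_INR − r_USD) = 0.0877 − 0.0364 = 0.0513
F* = 71.034 · e^(0.0513 × 11/12) = 71.034 · e^0.047025 = 71.034 × 1.048148 = 74.4541
Market 73.814 < fair 74.4541: forward underpriced → reverse cash-and-carry (short spot, go long the forward).
At maturity, profit = |F_mkt − F*| = |73.814 − 74.4541| = 0.640 per USD (in INR)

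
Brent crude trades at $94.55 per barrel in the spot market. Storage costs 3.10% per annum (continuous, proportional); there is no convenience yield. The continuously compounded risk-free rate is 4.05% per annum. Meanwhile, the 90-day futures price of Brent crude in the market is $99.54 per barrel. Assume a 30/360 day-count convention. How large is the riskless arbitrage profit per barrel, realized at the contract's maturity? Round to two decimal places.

Fair futures: F* = S·e^(carry·T), with carry = (r + u) = 0.0405 + 0.0310 = 0.0715
F* = 94.55 · e^(0.0715 × 90/360) = 94.55 · e^0.017875 = 94.55 × 1.018036 = $96.2553
Market $99.54 > fair $96.2553: forward overpriced → cash-and-carry (buy spot, short the forward).
At maturity, profit = |F_mkt − F*| = |99.54 − 96.2553| = $3.28 per barrel

$3.28 per barrel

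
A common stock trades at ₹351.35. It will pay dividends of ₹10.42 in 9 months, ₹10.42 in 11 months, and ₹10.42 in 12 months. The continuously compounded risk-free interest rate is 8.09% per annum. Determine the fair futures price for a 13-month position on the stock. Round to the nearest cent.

₹351.78

PV(dividends) I = 10.42·e^(−0.0809·9/12) + 10.42·e^(−0.0809·11/12) + 10.42·e^(−0.0809·12/12)
I = 9.8066 + 9.6752 + 9.6102 = 29.0920
F = (S − I)·e^(rT) = (351.35 − 29.0920) · e^(0.0809·13/12)
= 322.2580 · e^0.087642 = 322.2580 × 1.091597 = ₹351.78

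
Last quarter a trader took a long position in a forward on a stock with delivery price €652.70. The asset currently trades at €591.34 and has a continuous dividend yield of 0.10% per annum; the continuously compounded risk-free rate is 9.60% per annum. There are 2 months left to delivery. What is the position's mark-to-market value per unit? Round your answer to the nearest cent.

-€51.10

Current fair forward for the remaining 2 months: F = S·e^((r − q)·T), (r − q) = 0.0960 − 0.0010 = 0.0950
F = 591.34 · e^(0.0950 × 2/12) = 591.34 × 1.015959 = 600.7772
Value of long forward = (F − K)·e^(−rT) = (600.7772 − 652.70) · e^(−0.0960·2/12)
= -51.9228 × 0.984127 = -51.10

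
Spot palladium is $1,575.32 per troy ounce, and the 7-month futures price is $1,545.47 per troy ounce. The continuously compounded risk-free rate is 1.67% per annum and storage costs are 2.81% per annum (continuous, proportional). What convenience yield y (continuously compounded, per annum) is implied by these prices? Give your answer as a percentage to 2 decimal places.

F = S·e^((r+u−y)T) ⇒ (r+u−y) = ln(F/S)/T
ln(1545.47/1575.32) = -0.019130; /T ⇒ -0.032794
y = r + u − ln(F/S)/T = 0.0167 + 0.0281 + 0.032794 = 0.077594
y = 7.76%

7.76%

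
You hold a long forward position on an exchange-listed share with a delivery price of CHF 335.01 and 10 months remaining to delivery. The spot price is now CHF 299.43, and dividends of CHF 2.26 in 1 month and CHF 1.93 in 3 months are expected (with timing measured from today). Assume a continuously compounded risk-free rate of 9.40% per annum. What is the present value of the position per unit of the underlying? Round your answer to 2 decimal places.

-CHF 14.47

PV(remaining dividends) I = 2.26·e^(−0.0940·1/12) + 1.93·e^(−0.0940·3/12) = 4.1275
Current forward F = (S − I)·e^(rT) = (299.43 − 4.1275)·e^(0.0940·10/12) = 295.3025 × 1.081483 = 319.3646
Value (long) = (F − K)·e^(−rT) = (319.3646 − 335.01) × 0.924656 = -14.4666
Value = -CHF 14.47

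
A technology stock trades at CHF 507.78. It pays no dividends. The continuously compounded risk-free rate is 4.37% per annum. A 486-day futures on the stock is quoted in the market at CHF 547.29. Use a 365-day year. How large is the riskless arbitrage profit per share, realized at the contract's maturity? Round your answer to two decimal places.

Fair futures: F* = S·e^(carry·T), with carry = r = 0.0437
F* = 507.78 · e^(0.0437 × 486/365) = 507.78 · e^0.058187 = 507.78 × 1.059913 = CHF 538.2026
Market CHF 547.29 > fair CHF 538.2026: forward overpriced → cash-and-carry (buy spot, short the forward).
At maturity, profit = |F_mkt − F*| = |547.29 − 538.2026| = CHF 9.09 per share

CHF 9.09 per share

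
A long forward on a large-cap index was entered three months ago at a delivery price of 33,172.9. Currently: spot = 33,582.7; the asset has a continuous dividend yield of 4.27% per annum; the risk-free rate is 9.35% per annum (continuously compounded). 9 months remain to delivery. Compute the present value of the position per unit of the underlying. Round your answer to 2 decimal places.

1597.91

Current fair forward for the remaining 9 months: F = S·e^((r − q)·T), (r − q) = 0.0935 − 0.0427 = 0.0508
F = 33582.7 · e^(0.0508 × 9/12) = 33582.7 × 1.03883511 = 34886.8878
Value of long forward = (F − K)·e^(−rT) = (34886.8878 − 33172.9) · e^(−0.0935·9/12)
= 1713.9878 × 0.93227728 = 1597.91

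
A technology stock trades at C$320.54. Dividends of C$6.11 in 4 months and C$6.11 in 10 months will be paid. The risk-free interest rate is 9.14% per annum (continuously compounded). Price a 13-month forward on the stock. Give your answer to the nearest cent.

C$341.11

PV(dividends) I = 6.11·e^(−0.0914·4/12) + 6.11·e^(−0.0914·10/12)
I = 5.9267 + 5.6619 = 11.5886
F = (S − I)·e^(rT) = (320.54 − 11.5886) · e^(0.0914·13/12)
= 308.9514 · e^0.099017 = 308.9514 × 1.104085 = C$341.11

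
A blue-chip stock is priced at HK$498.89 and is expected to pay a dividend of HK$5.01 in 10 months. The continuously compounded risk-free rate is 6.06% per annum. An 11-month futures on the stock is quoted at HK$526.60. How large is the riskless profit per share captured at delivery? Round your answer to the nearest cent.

PV(dividends) I = 5.01·e^(−0.0606·10/12) = 4.7633
Fair futures F* = (S − I)·e^(rT) = (498.89 − 4.7633)·e^0.055550 = 494.1267 × 1.057122 = 522.3522
Market HK$526.60 > fair 522.3522: forward overpriced → cash-and-carry (borrow at r, buy the stock and collect the dividends, short the forward).
Profit at T = |F_mkt − F*| = |526.60 − 522.3522| = HK$4.25 per share

HK$4.25 per share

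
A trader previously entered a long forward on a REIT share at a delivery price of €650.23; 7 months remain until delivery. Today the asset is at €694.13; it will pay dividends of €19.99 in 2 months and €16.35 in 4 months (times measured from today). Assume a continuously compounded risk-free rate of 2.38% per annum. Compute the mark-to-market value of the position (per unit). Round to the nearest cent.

€16.73

PV(remaining dividends) I = 19.99·e^(−0.0238·2/12) + 16.35·e^(−0.0238·4/12) = 36.1317
Current forward F = (S − I)·e^(rT) = (694.13 − 36.1317)·e^(0.0238·7/12) = 657.9983 × 1.013980 = 667.1971
Value (long) = (F − K)·e^(−rT) = (667.1971 − 650.23) × 0.986213 = 16.7332
Value = €16.73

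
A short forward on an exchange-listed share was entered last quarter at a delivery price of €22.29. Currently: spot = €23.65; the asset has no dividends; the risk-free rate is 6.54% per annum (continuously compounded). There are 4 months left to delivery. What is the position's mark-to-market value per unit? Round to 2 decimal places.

Current fair forward for the remaining 4 months: F = S·e^(r·T), r = 0.0654
F = 23.65 · e^(0.0654 × 4/12) = 23.65 × 1.022039 = 24.1712
Value of long forward = (F − K)·e^(−rT) = (24.1712 − 22.29) · e^(−0.0654·4/12)
= 1.8812 × 0.978436 = 1.84
Short position value = −(long value) = -€1.84

-€1.84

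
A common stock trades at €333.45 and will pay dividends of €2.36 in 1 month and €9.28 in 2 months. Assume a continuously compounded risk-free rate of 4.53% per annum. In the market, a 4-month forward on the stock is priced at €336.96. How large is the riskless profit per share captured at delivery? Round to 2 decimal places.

€10.17 per share

PV(dividends) I = 2.36·e^(−0.0453·1/12) + 9.28·e^(−0.0453·2/12) = 11.5613
Fair forward F* = (S − I)·e^(rT) = (333.45 − 11.5613)·e^0.015100 = 321.8887 × 1.015215 = 326.7862
Market €336.96 > fair 326.7862: forward overpriced → cash-and-carry (borrow at r, buy the stock and collect the dividends, short the forward).
Profit at T = |F_mkt − F*| = |336.96 − 326.7862| = €10.17 per share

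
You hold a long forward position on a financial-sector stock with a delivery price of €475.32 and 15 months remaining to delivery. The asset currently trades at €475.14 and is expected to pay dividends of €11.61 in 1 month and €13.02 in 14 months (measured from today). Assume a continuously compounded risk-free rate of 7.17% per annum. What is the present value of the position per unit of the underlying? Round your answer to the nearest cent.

€17.05

PV(remaining dividends) I = 11.61·e^(−0.0717·1/12) + 13.02·e^(−0.0717·14/12) = 23.5160
Current forward F = (S − I)·e^(rT) = (475.14 − 23.5160)·e^(0.0717·15/12) = 451.6240 × 1.093764 = 493.9701
Value (long) = (F − K)·e^(−rT) = (493.9701 − 475.32) × 0.914274 = 17.0513
Value = €17.05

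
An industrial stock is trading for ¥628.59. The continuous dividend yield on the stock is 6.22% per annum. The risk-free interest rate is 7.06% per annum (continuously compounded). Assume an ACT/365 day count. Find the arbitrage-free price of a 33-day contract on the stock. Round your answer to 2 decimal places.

¥629.07

F = S·e^((r − q)T) = 628.59 · e^((0.0706 − 0.0622) × 33/365)
= 628.59 · e^0.000759 = 628.59 × 1.000759
F = ¥629.07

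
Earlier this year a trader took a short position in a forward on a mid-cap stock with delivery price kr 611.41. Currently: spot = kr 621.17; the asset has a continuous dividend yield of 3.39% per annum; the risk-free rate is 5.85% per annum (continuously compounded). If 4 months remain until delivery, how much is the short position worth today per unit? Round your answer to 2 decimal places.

Current fair forward for the remaining 4 months: F = S·e^((r − q)·T), (r − q) = 0.0585 − 0.0339 = 0.0246
F = 621.17 · e^(0.0246 × 4/12) = 621.17 × 1.008234 = 626.2847
Value of long forward = (F − K)·e^(−rT) = (626.2847 − 611.41) · e^(−0.0585·4/12)
= 14.8747 × 0.980689 = 14.59
Short position value = −(long value) = -kr 14.59

-kr 14.59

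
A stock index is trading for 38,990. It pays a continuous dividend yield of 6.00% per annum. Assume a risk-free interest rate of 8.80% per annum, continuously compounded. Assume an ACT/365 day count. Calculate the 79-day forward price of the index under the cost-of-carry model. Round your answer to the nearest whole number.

F = S·e^((r − q)T) = 38990 · e^((0.0880 − 0.0600) × 79/365)
= 38990 · e^0.006060 = 38990 × 1.006078
F = 39,227

39,227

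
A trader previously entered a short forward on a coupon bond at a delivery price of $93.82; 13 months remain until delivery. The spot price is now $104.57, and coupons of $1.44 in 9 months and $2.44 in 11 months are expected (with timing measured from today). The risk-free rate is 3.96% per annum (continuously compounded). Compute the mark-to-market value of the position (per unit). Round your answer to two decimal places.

-$10.94

PV(remaining coupons) I = 1.44·e^(−0.0396·9/12) + 2.44·e^(−0.0396·11/12) = 3.7509
Current forward F = (S − I)·e^(rT) = (104.57 − 3.7509)·e^(0.0396·13/12) = 100.8191 × 1.043834 = 105.2384
Value (long) = (F − K)·e^(−rT) = (105.2384 − 93.82) × 0.958007 = 10.9389
Short position value = −(long value) = -$10.94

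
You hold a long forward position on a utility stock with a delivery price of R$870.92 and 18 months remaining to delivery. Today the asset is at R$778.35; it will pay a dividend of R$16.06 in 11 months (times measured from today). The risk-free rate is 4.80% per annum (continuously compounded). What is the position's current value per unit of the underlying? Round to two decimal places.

PV(remaining dividends) I = 16.06·e^(−0.0480·11/12) = 15.3687
Current forward F = (S − I)·e^(rT) = (778.35 − 15.3687)·e^(0.0480·18/12) = 762.9813 × 1.074655 = 819.9417
Value (long) = (F − K)·e^(−rT) = (819.9417 − 870.92) × 0.930531 = -47.4369
Value = -R$47.44

-R$47.44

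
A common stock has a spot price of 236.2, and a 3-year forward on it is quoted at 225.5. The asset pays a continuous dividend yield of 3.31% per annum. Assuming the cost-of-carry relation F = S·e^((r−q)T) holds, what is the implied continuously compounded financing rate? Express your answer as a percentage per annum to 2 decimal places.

From F = S·e^((r−q)T): (r − q) = ln(F/S)/T
ln(225.5/236.2) = ln(0.954699) = -0.046359
(r − q) = -0.046359 / (3) = -0.015453
r = ln(F/S)/T + q = -0.015453 + 0.0331 = 0.017647
r = 1.76%

1.76%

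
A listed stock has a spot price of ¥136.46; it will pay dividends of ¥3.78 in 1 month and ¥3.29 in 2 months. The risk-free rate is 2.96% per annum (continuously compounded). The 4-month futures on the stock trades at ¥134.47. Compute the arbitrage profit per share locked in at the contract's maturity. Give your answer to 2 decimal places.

PV(dividends) I = 3.78·e^(−0.0296·1/12) + 3.29·e^(−0.0296·2/12) = 7.0445
Fair futures F* = (S − I)·e^(rT) = (136.46 − 7.0445)·e^0.009867 = 129.4155 × 1.009916 = 130.6988
Market ¥134.47 > fair 130.6988: forward overpriced → cash-and-carry (borrow at r, buy the stock and collect the dividends, short the forward).
Profit at T = |F_mkt − F*| = |134.47 − 130.6988| = ¥3.77 per share

¥3.77 per share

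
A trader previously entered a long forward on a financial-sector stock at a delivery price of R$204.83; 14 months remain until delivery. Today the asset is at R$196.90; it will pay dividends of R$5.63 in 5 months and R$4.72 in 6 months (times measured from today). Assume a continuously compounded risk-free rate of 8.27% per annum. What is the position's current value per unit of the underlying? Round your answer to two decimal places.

PV(remaining dividends) I = 5.63·e^(−0.0827·5/12) + 4.72·e^(−0.0827·6/12) = 9.9681
Current forward F = (S − I)·e^(rT) = (196.90 − 9.9681)·e^(0.0827·14/12) = 186.9319 × 1.101291 = 205.8664
Value (long) = (F − K)·e^(−rT) = (205.8664 − 204.83) × 0.908025 = 0.9411
Value = R$0.94

R$0.94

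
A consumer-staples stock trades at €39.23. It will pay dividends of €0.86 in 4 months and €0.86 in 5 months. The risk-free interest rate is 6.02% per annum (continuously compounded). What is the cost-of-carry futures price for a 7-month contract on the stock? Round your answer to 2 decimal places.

PV(dividends) I = 0.86·e^(−0.0602·4/12) + 0.86·e^(−0.0602·5/12)
I = 0.8429 + 0.8387 = 1.6816
F = (S − I)·e^(rT) = (39.23 − 1.6816) · e^(0.0602·7/12)
= 37.5484 · e^0.035117 = 37.5484 × 1.035741 = €38.89

€38.89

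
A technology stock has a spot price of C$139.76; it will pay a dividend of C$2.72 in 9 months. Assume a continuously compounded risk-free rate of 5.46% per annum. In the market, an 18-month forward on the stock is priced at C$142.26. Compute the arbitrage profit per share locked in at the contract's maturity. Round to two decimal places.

C$6.59 per share

PV(dividends) I = 2.72·e^(−0.0546·9/12) = 2.6109
Fair forward F* = (S − I)·e^(rT) = (139.76 − 2.6109)·e^0.081900 = 137.1491 × 1.085347 = 148.8544
Market C$142.26 < fair 148.8544: forward underpriced → reverse cash-and-carry (short the stock, invest proceeds at r, pay the dividends, go long the forward).
Profit at T = |F_mkt − F*| = |142.26 − 148.8544| = C$6.59 per share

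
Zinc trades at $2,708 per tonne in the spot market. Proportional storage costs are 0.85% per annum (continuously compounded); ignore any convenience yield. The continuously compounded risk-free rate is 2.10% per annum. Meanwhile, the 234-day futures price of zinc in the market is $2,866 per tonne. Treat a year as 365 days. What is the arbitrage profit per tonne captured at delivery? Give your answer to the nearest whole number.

$106 per tonne

Fair futures: F* = S·e^(carry·T), with carry = (r + u) = 0.0210 + 0.0085 = 0.0295
F* = 2708 · e^(0.0295 × 234/365) = 2708 · e^0.018912 = 2708 × 1.019092 = $2759.7011
Market $2866 > fair $2759.7011: forward overpriced → cash-and-carry (buy spot, short the forward).
At maturity, profit = |F_mkt − F*| = |2866 − 2759.7011| = $106 per tonne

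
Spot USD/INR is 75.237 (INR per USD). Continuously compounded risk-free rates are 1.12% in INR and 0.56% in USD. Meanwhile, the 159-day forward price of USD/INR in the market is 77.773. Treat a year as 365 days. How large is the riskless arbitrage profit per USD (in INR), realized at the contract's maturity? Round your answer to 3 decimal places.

2.352 per USD (in INR)

Fair forward: F* = S·e^(carry·T), with carry = (r_INR − r_USD) = 0.0112 − 0.0056 = 0.0056
F* = 75.237 · e^(0.0056 × 159/365) = 75.237 · e^0.002439 = 75.237 × 1.002442 = 75.4207
Market 77.773 > fair 75.4207: forward overpriced → cash-and-carry (buy spot, short the forward).
At maturity, profit = |F_mkt − F*| = |77.773 − 75.4207| = 2.352 per USD (in INR)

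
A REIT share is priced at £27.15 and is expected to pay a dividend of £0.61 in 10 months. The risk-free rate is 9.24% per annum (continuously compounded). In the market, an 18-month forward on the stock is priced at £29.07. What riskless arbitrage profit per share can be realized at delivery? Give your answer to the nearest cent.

PV(dividends) I = 0.61·e^(−0.0924·10/12) = 0.5648
Fair forward F* = (S − I)·e^(rT) = (27.15 − 0.5648)·e^0.138600 = 26.5852 × 1.148665 = 30.5375
Market £29.07 < fair 30.5375: forward underpriced → reverse cash-and-carry (short the stock, invest proceeds at r, pay the dividends, go long the forward).
Profit at T = |F_mkt − F*| = |29.07 − 30.5375| = £1.47 per share

£1.47 per share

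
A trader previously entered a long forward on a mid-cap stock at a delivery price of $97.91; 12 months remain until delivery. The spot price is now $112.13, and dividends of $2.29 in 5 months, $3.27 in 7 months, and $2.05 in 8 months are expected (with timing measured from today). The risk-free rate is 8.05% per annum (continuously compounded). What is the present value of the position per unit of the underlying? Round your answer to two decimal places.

PV(remaining dividends) I = 2.29·e^(−0.0805·5/12) + 3.27·e^(−0.0805·7/12) + 2.05·e^(−0.0805·8/12) = 7.2773
Current forward F = (S − I)·e^(rT) = (112.13 − 7.2773)·e^(0.0805·12/12) = 104.8527 × 1.083829 = 113.6424
Value (long) = (F − K)·e^(−rT) = (113.6424 − 97.91) × 0.922655 = 14.5156
Value = $14.52

$14.52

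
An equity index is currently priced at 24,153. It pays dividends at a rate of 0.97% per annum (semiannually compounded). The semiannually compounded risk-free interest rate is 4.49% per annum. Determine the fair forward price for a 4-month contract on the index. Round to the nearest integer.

24,434

F = S · (1+r/2)^(2T) / (1+q/2)^(2T)
= 24153 × 1.014911 / 1.003231 = 24153 × 1.011642
F = 24,434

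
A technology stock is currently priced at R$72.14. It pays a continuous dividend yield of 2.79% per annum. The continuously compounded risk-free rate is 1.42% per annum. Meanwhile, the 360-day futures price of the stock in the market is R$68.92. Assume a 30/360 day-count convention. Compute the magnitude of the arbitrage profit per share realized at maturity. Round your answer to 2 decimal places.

Fair futures: F* = S·e^(carry·T), with carry = (r − q) = 0.0142 − 0.0279 = -0.0137
F* = 72.14 · e^(-0.0137 × 360/360) = 72.14 · e^-0.013700 = 72.14 × 0.986393 = R$71.1584
Market R$68.92 < fair R$71.1584: forward underpriced → reverse cash-and-carry (short spot, go long the forward).
At maturity, profit = |F_mkt − F*| = |68.92 − 71.1584| = R$2.24 per share

R$2.24 per share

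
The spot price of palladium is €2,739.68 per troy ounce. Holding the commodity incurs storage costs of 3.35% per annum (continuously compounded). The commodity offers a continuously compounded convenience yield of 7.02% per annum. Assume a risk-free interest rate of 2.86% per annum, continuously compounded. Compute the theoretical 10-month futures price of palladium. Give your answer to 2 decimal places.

Net carry = r + u − y = 0.0286 + 0.0335 − 0.0702 = -0.0081
F = S·e^((r+u−y)T) = 2739.68 · e^(-0.0081 × 10/12) = 2739.68 · e^-0.00675000
= 2739.68 × 0.99327273 = €2,721.25 per troy ounce

€2,721.25 per troy ounce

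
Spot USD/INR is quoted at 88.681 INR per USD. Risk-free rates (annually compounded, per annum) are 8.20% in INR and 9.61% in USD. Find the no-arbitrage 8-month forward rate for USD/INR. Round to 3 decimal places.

By covered interest parity, F = S · (1+r_INR)^T / (1+r_USD)^T
= 88.681 × 1.053946 / 1.063082 = 88.681 × 0.991406
F = 87.919 INR per USD

87.919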